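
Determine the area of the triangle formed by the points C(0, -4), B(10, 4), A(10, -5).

Using the Shoelace formula for a triangle:
Area = (1/2)|x0(y1 - y2) + x1(y2 - y0) + x2(y0 - y1)|
Area = (1/2)|0(4 - -5) + 10(-5 - -4) + 10(-4 - 4)|
Area = (1/2)|0 + -10 + -80|
Area = (1/2)|-90|
Area = (1/2)(90)
Area = 45

45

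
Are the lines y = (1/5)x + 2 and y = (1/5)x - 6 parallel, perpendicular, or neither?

Slope of line 1: m1 = 1/5
Slope of line 2: m2 = 1/5
Two lines are parallel if and only if they have equal slopes (or both are vertical).
Here m1 = m2 = 1/5, confirming the lines are parallel.

Parallel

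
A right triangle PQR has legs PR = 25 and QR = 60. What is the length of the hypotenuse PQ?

In a right triangle, the square of the hypotenuse equals the sum of the squares of the two legs.
The legs are 25 and 60, so the hypotenuse = sqrt(625 + 3600) = sqrt(4225) = 65.

65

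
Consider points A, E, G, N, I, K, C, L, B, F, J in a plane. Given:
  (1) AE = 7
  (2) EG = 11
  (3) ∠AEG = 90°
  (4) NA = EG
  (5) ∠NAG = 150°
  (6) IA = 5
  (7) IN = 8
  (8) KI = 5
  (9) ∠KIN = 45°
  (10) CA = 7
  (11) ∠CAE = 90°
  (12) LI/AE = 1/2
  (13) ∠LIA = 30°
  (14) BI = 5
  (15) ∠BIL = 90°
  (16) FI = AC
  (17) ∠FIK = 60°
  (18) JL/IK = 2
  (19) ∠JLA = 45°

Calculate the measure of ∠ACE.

Step 1: By the law of cosines on triangle CAE: CE² = 7² + 7² − 2·7·7·cos(90°) = 98, so CE = 7·√2.
Step 2: By the inverse law of cosines on triangle ACE: cos(∠ACE) = (7² + (7·√2)² − 7²) / (2·7·7·√2) = 98/138.59 = 0.7071, so ∠ACE = 45°.

Therefore, the measure of angle ∠ACE = 45°.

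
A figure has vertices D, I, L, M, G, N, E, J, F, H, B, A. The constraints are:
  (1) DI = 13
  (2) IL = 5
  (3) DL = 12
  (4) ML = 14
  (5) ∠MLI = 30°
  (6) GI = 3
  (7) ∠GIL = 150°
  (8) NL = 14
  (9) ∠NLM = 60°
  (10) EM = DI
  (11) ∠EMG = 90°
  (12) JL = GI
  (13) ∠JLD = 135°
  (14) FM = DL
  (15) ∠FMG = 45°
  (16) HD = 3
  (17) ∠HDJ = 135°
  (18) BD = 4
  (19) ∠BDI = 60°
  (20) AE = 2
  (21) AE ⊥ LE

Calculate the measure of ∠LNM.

Step 1: By the law of cosines on triangle NLM: NM² = 14² + 14² − 2·14·14·cos(60°) = 196, so NM = 14.
Step 2: By the inverse law of cosines on triangle LNM: cos(∠LNM) = (14² + 14² − 14²) / (2·14·14) = 196/392 = 0.5, so ∠LNM = 60°.

Therefore, the measure of angle ∠LNM = 60°.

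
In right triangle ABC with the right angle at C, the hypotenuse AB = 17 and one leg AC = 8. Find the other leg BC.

By the Pythagorean theorem: BC^2 = AB^2 - AC^2
BC^2 = 17^2 - 8^2 = 289 - 64 = 225
BC = sqrt(225) = 15

15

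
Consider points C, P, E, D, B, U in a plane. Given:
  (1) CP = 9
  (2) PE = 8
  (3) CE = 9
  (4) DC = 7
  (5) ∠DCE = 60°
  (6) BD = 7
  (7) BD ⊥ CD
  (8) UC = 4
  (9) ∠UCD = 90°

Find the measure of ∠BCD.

Step 1: By the law of cosines on triangle CDB: CB² = 7² + 7² − 2·7·7·cos(90°) = 98, so CB = 7·√2.
Step 2: By the inverse law of cosines on triangle BCD: cos(∠BCD) = ((7·√2)² + 7² − 7²) / (2·7·√2·7) = 98/138.59 = 0.7071, so ∠BCD = 45°.

Therefore, the measure of angle ∠BCD = 45°.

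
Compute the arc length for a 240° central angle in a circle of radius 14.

Arc length = 2π(14)(2/3) = 56*pi/3

56*pi/3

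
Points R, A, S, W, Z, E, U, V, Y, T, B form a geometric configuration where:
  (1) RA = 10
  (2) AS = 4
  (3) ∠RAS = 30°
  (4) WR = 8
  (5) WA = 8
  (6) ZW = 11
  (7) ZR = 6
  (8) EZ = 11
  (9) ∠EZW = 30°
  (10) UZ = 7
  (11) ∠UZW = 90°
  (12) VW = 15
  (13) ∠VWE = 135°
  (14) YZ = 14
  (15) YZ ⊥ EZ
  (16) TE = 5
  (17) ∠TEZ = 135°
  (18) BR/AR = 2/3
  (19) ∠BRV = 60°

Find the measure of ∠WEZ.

Step 1: By the law of cosines on triangle EZW: EW² = 11² + 11² − 2·11·11·cos(30°) = 32.42, so EW ≈ 5.69.
Step 2: By the inverse law of cosines on triangle WEZ: cos(∠WEZ) = (5.69² + 11² − 11²) / (2·5.69·11) = 32.42/125.27 = 0.2588, so ∠WEZ = 75°.

Therefore, the measure of angle ∠WEZ = 75°.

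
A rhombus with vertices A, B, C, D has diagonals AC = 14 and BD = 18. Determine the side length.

In a rhombus, the diagonals bisect each other perpendicularly, creating four congruent right triangles.
Each triangle has legs 7 (half of 14) and 9 (half of 18).
The hypotenuse of each right triangle is a side of the rhombus:
side = sqrt(7^2 + 9^2) = sqrt(130)

sqrt(130)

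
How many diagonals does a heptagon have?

Total line segments between 7 vertices = C(7,2) = 21.
Subtract the 7 sides: 21 - 7 = 14 diagonals.

14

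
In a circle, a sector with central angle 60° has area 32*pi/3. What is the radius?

The sector covers 60°/360° = 1/6 of the full circle.
Full circle area = 32*pi/3 / 1/6 = 64*pi.
Since full area = πr², we get r² = 64*pi/π = 64, so r = 8.

8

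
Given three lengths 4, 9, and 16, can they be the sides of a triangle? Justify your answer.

Check the triangle inequality: 4 + 9 = 13 ≤ 16.
Since the sum of two sides does not exceed the third, no triangle can be formed.

No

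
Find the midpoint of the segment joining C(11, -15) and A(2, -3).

The midpoint is the point halfway along the segment.
Move half the horizontal distance: 11 + (2 - 11)/2 = 11 + -9/2 = 13/2
Move half the vertical distance: -15 + (-3 - -15)/2 = -15 + 12/2 = -9
Midpoint = (13/2, -9)

(13/2, -9)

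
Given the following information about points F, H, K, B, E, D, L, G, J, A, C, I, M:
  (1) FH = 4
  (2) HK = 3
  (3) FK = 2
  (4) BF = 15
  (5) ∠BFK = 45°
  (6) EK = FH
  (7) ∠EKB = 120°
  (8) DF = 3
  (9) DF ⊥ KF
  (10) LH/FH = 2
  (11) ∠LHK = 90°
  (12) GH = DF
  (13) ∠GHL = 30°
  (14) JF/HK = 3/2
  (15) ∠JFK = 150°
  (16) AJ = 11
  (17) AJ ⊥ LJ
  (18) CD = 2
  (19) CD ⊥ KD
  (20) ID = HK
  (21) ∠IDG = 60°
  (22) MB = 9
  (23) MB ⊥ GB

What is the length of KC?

Step 1: By the law of cosines on triangle DFK: DK² = 3² + 2² − 2·3·2·cos(90°) = 13, so DK = √13.
Step 2: By the law of cosines on triangle KDC: KC² = √13² + 2² − 2·√13·2·cos(90°) = 17, so KC = √17.

Therefore, the length of KC = √17.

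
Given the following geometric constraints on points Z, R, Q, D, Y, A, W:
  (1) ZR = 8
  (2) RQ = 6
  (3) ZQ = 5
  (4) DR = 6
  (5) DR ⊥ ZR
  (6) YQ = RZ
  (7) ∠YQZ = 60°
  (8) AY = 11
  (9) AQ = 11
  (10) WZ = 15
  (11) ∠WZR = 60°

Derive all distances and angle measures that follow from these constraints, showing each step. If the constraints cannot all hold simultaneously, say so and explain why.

The constraints are consistent.

From the given relations:
  YQ = RZ = 8

Step 1: From ZR = 8, RD = 6, and ∠ZRD = 90°, by the law of cosines:
  ZD² = ZR² + RD² - 2·ZR·RD·cos(90°) = 64 + 36 - 0 = 100
  ZD = 10

Step 2: From ZQ = 5, QY = 8, and ∠ZQY = 60°, by the law of cosines:
  ZY² = ZQ² + QY² - 2·ZQ·QY·cos(60°) = 25 + 64 - 40 = 49
  ZY = 7

Step 3: From RZ = 8, ZW = 15, and ∠RZW = 60°, by the law of cosines:
  RW² = RZ² + ZW² - 2·RZ·ZW·cos(60°) = 64 + 225 - 120 = 169
  RW = 13

Step 4: From ZQ = 5, ZR = 8, QR = 6, by the inverse law of cosines:
  cos(∠QZR) = (ZQ² + ZR² - QR²) / (2·ZQ·ZR)
  ∠QZR = 48.51°

Step 5: From RQ = 6, RZ = 8, QZ = 5, by the inverse law of cosines:
  cos(∠QRZ) = (RQ² + RZ² - QZ²) / (2·RQ·RZ)
  ∠QRZ = 38.62°

Step 6: From QA = 11, QY = 8, AY = 11, by the inverse law of cosines:
  cos(∠AQY) = (QA² + QY² - AY²) / (2·QA·QY)
  ∠AQY = 68.68°

Step 7: From QR = 6, QZ = 5, RZ = 8, by the inverse law of cosines:
  cos(∠RQZ) = (QR² + QZ² - RZ²) / (2·QR·QZ)
  ∠RQZ = 92.87°

Step 8: From YA = 11, YQ = 8, AQ = 11, by the inverse law of cosines:
  cos(∠AYQ) = (YA² + YQ² - AQ²) / (2·YA·YQ)
  ∠AYQ = 68.68°

Step 9: From AQ = 11, AY = 11, QY = 8, by the inverse law of cosines:
  cos(∠QAY) = (AQ² + AY² - QY²) / (2·AQ·AY)
  ∠QAY = 42.65°

Step 10: From ZD = 10, ZR = 8, DR = 6, by the inverse law of cosines:
  cos(∠DZR) = (ZD² + ZR² - DR²) / (2·ZD·ZR)
  ∠DZR = 36.87°

Step 11: From ZQ = 5, ZY = 7, QY = 8, by the inverse law of cosines:
  cos(∠QZY) = (ZQ² + ZY² - QY²) / (2·ZQ·ZY)
  ∠QZY = 81.79°

Step 12: From RW = 13, RZ = 8, WZ = 15, by the inverse law of cosines:
  cos(∠WRZ) = (RW² + RZ² - WZ²) / (2·RW·RZ)
  ∠WRZ = 87.8°

Step 13: From DR = 6, DZ = 10, RZ = 8, by the inverse law of cosines:
  cos(∠RDZ) = (DR² + DZ² - RZ²) / (2·DR·DZ)
  ∠RDZ = 53.13°

Step 14: From YQ = 8, YZ = 7, QZ = 5, by the inverse law of cosines:
  cos(∠QYZ) = (YQ² + YZ² - QZ²) / (2·YQ·YZ)
  ∠QYZ = 38.21°

Step 15: From WR = 13, WZ = 15, RZ = 8, by the inverse law of cosines:
  cos(∠RWZ) = (WR² + WZ² - RZ²) / (2·WR·WZ)
  ∠RWZ = 32.2°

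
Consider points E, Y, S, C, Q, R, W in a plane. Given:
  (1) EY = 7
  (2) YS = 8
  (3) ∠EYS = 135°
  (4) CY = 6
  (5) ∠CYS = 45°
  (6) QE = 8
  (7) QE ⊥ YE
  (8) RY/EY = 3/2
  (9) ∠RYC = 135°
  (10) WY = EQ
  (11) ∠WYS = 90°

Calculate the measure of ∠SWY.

From the given relations: WY = EQ = 8.
Step 1: By the law of cosines on triangle WYS: WS² = 8² + 8² − 2·8·8·cos(90°) = 128, so WS = 8·√2.
Step 2: By the inverse law of cosines on triangle SWY: cos(∠SWY) = ((8·√2)² + 8² − 8²) / (2·8·√2·8) = 128/181.02 = 0.7071, so ∠SWY = 45°.

Therefore, the measure of angle ∠SWY = 45°.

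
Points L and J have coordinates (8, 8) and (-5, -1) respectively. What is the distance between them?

d = sqrt((-13)^2 + (-9)^2) = sqrt(250) = 5*sqrt(10)

5*sqrt(10)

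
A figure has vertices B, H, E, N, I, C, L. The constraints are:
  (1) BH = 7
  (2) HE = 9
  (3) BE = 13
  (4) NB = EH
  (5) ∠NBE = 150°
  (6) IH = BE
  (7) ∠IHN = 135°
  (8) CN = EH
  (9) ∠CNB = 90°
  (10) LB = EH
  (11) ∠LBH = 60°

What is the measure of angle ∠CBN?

From the given relations: NB = EH = 9; CN = EH = 9.
Step 1: By the law of cosines on triangle BNC: BC² = 9² + 9² − 2·9·9·cos(90°) = 162, so BC = 9·√2.
Step 2: By the inverse law of cosines on triangle CBN: cos(∠CBN) = ((9·√2)² + 9² − 9²) / (2·9·√2·9) = 162/229.1 = 0.7071, so ∠CBN = 45°.

Therefore, the measure of angle ∠CBN = 45°.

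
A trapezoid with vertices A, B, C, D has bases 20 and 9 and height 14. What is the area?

Area = (20 + 9) * 14 / 2 = 406 / 2 = 203

203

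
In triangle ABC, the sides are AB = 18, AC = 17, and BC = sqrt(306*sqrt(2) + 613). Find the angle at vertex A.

cos(A) = (18² + 17² - (sqrt(306*sqrt(2) + 613))²) / (2 × 18 × 17) = -sqrt(2)/2, so A = arccos(-sqrt(2)/2) = 135°.

135°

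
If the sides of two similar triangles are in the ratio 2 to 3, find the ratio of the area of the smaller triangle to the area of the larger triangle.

Area scales with the square of linear dimensions. If every length is multiplied by 2/3, then the area is multiplied by (2/3)^2 = 4/9.
The area ratio is 4:9.

4:9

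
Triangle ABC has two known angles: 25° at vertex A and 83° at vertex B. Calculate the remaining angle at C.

The interior angles sum to 180°: angle C = 180 - 25 - 83 = 72°.
The triangle is acute (angles 25°, 83°, 72°).

72 degrees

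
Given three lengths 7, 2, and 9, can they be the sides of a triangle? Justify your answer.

Check the triangle inequality: 7 + 2 = 9 ≤ 9.
Since the sum of two sides does not exceed the third, no triangle can be formed.

No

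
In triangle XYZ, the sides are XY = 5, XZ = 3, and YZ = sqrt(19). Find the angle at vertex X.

cos(X) = (5² + 3² - (sqrt(19))²) / (2 × 5 × 3) = 1/2, so X = arccos(1/2) = 60°.

60°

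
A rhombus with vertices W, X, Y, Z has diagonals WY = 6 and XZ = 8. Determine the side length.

The diagonals of a rhombus bisect each other at right angles.
Half-diagonals: 6/2 = 3 and 8/2 = 4
side = sqrt(3^2 + 4^2)
side = sqrt(9 + 16)
side = sqrt(25) = 5

5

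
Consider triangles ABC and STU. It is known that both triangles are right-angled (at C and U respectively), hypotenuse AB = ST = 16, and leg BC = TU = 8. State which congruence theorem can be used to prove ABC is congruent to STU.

Consider the given information: both triangles are right-angled (at C and U respectively), hypotenuse AB = ST = 16, and leg BC = TU = 8
This is not SAS or ASA: SAS requires two sides and the included angle between them. ASA requires two angles and the side between them.
The correct criterion is HL. The hypotenuse and one leg of two right triangles are equal (Hypotenuse-Leg).

HL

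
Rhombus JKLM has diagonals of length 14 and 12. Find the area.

Area = (14 * 12) / 2 = 168 / 2 = 84

84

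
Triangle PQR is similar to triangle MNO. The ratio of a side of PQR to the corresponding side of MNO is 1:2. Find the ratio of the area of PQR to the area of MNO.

Area ratio = (side ratio)^2 = (1/2)^2 = 1:4.

1:4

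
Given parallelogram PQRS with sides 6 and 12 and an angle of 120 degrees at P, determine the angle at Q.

In a parallelogram, consecutive angles are supplementary (sum to 180°).
angle Q = 180 - angle P
angle Q = 180 - 120
angle Q = 60 degrees

60 degrees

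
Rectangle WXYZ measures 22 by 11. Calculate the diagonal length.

d = sqrt(22^2 + 11^2) = sqrt(605) = 11*sqrt(5)

11*sqrt(5)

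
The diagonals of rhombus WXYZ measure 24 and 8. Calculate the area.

The diagonals of a rhombus divide it into four right triangles.
Each triangle has legs 24/ 2 = 12 and 8/2 = 4, so each has area (1/2)*12*4 = 24.
Four such triangles give total area = (d1 * d2) / 2 = 96.

96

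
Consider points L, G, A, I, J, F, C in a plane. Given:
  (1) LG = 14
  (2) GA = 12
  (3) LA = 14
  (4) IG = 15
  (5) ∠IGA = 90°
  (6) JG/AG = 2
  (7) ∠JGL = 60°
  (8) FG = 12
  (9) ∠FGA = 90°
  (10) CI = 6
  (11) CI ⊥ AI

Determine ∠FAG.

Step 1: By the law of cosines on triangle AGF: AF² = 12² + 12² − 2·12·12·cos(90°) = 288, so AF = 12·√2.
Step 2: By the inverse law of cosines on triangle FAG: cos(∠FAG) = ((12·√2)² + 12² − 12²) / (2·12·√2·12) = 288/407.29 = 0.7071, so ∠FAG = 45°.

Therefore, the measure of angle ∠FAG = 45°.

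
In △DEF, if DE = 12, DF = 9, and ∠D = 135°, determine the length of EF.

By the law of cosines: EF^2 = DE^2 + DF^2 - 2*DE*DF*cos(D)
EF^2 = 12^2 + 9^2 - 2*12*9*cos(135°)
EF^2 = 144 + 81 - 216*(-sqrt(2)/2)
EF^2 = 108*sqrt(2) + 225
EF = 3*sqrt(12*sqrt(2) + 25)

3*sqrt(12*sqrt(2) + 25)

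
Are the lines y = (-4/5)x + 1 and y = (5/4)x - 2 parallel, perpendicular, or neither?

Slope of line 1: m1 = -4/5
Slope of line 2: m2 = 5/4
Two lines are perpendicular when the product of their slopes is -1 (negative reciprocals).
m1 * m2 = (-4/5) * (5/4) = -1, confirming perpendicularity.

Perpendicular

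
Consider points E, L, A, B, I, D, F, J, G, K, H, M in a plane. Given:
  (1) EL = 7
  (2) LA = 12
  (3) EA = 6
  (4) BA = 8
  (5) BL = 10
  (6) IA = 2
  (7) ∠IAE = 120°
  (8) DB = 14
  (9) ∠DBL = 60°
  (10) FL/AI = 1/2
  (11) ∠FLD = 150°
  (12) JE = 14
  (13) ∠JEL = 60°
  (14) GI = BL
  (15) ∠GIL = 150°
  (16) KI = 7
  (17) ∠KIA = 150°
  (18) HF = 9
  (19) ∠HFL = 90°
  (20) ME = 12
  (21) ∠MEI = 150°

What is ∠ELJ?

Step 1: By the law of cosines on triangle LEJ: LJ² = 7² + 14² − 2·7·14·cos(60°) = 147, so LJ = 7·√3.
Step 2: By the inverse law of cosines on triangle ELJ: cos(∠ELJ) = (7² + (7·√3)² − 14²) / (2·7·7·√3) = 0/169.74 = 0, so ∠ELJ = 90°.

Therefore, the measure of angle ∠ELJ = 90°.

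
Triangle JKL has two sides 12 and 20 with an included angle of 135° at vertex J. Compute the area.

Area = (1/2)(12)(20) sin(135°) = (1/2)(12)(20)(sqrt(2)/2) = 60*sqrt(2)

60*sqrt(2)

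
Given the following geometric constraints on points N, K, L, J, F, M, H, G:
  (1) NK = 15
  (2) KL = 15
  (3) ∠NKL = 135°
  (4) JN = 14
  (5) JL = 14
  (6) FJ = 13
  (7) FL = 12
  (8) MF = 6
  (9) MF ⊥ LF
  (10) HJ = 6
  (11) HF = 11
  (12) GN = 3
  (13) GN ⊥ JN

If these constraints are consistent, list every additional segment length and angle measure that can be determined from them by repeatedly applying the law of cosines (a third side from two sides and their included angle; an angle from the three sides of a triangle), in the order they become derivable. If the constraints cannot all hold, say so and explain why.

The constraints are consistent. Derivable facts, in order:
After 1 step:
- JG ≈ 14.32
- LM = 6·√5
- NL ≈ 27.72
- ∠FHJ = 95.22°
- ∠FJH = 57.42°
- ∠FJL = 52.62°
- ∠FLJ = 59.41°
- ∠HFJ = 27.36°
- ∠JFL = 67.98°
After 2 steps:
- ∠FLM = 26.57°
- ∠FML = 63.43°
- ∠GJN = 12.09°
- ∠JGN = 77.91°
- ∠JLN = 8.16°
- ∠JNL = 8.16°
- ∠KLN = 22.5°
- ∠KNL = 22.5°
- ∠LJN = 163.68°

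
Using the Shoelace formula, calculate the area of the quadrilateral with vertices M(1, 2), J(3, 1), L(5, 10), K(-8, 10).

Using the Shoelace formula for a quadrilateral (vertices in order):
Area = (1/2)|sum of (x_i * y_(i+1) - x_(i+1) * y_i)|
Terms: (1*1 - 3*2) = -5, (3*10 - 5*1) = 25, (5*10 - -8*10) = 130, (-8*2 - 1*10) = -26
Sum = 124
Area = (1/2)(124) = 62

62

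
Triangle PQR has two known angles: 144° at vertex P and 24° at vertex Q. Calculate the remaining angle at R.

The interior angles sum to 180°: angle R = 180 - 144 - 24 = 12°.
The triangle is obtuse (angles 144°, 24°, 12°).

12 degrees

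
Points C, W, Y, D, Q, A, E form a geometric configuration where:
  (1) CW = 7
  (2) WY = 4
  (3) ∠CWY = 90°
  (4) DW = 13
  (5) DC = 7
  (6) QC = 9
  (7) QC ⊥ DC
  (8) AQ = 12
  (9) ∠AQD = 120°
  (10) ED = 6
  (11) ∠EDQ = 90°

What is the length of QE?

Step 1: By the law of cosines on triangle DCQ: DQ² = 7² + 9² − 2·7·9·cos(90°) = 130, so DQ = √130.
Step 2: By the law of cosines on triangle QDE: QE² = √130² + 6² − 2·√130·6·cos(90°) = 166, so QE = √166.

Therefore, the length of QE = √166.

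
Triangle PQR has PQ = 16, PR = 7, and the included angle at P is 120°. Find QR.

When two sides and the included angle are known, the law of cosines gives the third side.
c^2 = a^2 + b^2 - 2ab cos(C) generalizes the Pythagorean theorem to non-right triangles.
Here: QR^2 = 256 + 49 - 224*(-1/2) = 417
QR = sqrt(417)

sqrt(417)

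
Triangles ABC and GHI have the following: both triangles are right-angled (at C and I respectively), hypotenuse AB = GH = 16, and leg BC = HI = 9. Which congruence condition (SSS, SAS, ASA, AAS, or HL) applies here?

Consider the given information: both triangles are right-angled (at C and I respectively), hypotenuse AB = GH = 16, and leg BC = HI = 9
This is not SSS or ASA: SSS requires all three pairs of sides, but we don't have that. ASA requires two angles and the side between them.
The correct criterion is HL. The hypotenuse and one leg of two right triangles are equal (Hypotenuse-Leg).

HL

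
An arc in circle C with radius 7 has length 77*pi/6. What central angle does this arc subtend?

Arc length L = 2πr × θ/360, so θ = 360L / (2πr).
θ = 360 × 77*pi/6 / (2π × 7)
θ = 330°
θ = 330°

330°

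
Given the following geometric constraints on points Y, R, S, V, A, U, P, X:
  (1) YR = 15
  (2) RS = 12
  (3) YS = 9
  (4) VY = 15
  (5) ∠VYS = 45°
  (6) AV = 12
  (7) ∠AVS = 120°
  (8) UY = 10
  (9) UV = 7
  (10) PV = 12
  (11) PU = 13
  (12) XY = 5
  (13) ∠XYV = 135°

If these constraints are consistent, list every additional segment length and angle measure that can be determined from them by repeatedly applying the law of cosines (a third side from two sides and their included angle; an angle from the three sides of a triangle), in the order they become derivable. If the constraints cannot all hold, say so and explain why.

The constraints are consistent. Derivable facts, in order:
After 1 step:
- SV ≈ 10.73
- VX ≈ 18.87
- ∠PUV = 66.01°
- ∠PVU = 81.79°
- ∠RSY = 90°
- ∠RYS = 53.13°
- ∠SRY = 36.87°
- ∠UPV = 32.2°
- ∠UVY = 34.05°
- ∠UYV = 23.07°
- ∠VUY = 122.88°
After 2 steps:
- SA ≈ 19.69
- ∠SVY = 36.39°
- ∠VSY = 98.61°
- ∠VXY = 34.2°
- ∠XVY = 10.8°
After 3 steps:
- ∠ASV = 31.85°
- ∠SAV = 28.15°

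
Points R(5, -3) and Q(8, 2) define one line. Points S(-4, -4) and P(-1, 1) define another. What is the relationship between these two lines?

Slope of line 1: m1 = (2 - -3)/(8 - 5) = 5/3 = 5/3
Slope of line 2: m2 = (1 - -4)/(-1 - -4) = 5/3 = 5/3
Two lines are parallel if and only if they have equal slopes (or both are vertical).
Here m1 = m2 = 5/3, confirming the lines are parallel.

Parallel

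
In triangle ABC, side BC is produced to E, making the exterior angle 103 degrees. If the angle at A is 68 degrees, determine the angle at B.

angle B = 103 - 68 = 35 degrees (exterior angle theorem).

35 degrees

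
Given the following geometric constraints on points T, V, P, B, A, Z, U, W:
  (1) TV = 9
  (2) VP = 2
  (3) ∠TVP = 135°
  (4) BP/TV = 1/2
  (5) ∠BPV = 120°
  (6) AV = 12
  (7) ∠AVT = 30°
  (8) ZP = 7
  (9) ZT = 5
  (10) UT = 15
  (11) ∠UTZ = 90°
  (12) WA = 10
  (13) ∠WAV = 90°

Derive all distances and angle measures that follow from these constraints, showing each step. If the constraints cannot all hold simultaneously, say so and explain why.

The constraints are consistent.

From the given relations:
  BP = 1/2·TV = 1/2·9 ≈ 4.5

Step 1: From TV = 9, VP = 2, and ∠TVP = 135°, by the law of cosines:
  TP² = TV² + VP² - 2·TV·VP·cos(135°) = 81 + 4 + 25.46 = 110.5
  TP ≈ 10.51

Step 2: From TV = 9, VA = 12, and ∠TVA = 30°, by the law of cosines:
  TA² = TV² + VA² - 2·TV·VA·cos(30°) = 81 + 144 - 187.1 = 37.94
  TA ≈ 6.16

Step 3: From VP = 2, PB = 4.5, and ∠VPB = 120°, by the law of cosines:
  VB² = VP² + PB² - 2·VP·PB·cos(120°) = 4 + 20.25 + 9 = 33.25
  VB ≈ 5.77

Step 4: From VA = 12, AW = 10, and ∠VAW = 90°, by the law of cosines:
  VW² = VA² + AW² - 2·VA·AW·cos(90°) = 144 + 100 - 0 = 244
  VW = 2·√61

Step 5: From ZT = 5, TU = 15, and ∠ZTU = 90°, by the law of cosines:
  ZU² = ZT² + TU² - 2·ZT·TU·cos(90°) = 25 + 225 - 0 = 250
  ZU = 5·√10

Step 6: From TA = 6.16, TV = 9, AV = 12, by the inverse law of cosines:
  cos(∠ATV) = (TA² + TV² - AV²) / (2·TA·TV)
  ∠ATV = 103.06°

Step 7: From TP = 10.51, TV = 9, PV = 2, by the inverse law of cosines:
  cos(∠PTV) = (TP² + TV² - PV²) / (2·TP·TV)
  ∠PTV = 7.73°

Step 8: From TP = 10.51, TZ = 5, PZ = 7, by the inverse law of cosines:
  cos(∠PTZ) = (TP² + TZ² - PZ²) / (2·TP·TZ)
  ∠PTZ = 34.65°

Step 9: From VA = 12, VW = 2·√61, AW = 10, by the inverse law of cosines:
  cos(∠AVW) = (VA² + VW² - AW²) / (2·VA·VW)
  ∠AVW = 39.81°

Step 10: From VB = 5.77, VP = 2, BP = 4.5, by the inverse law of cosines:
  cos(∠BVP) = (VB² + VP² - BP²) / (2·VB·VP)
  ∠BVP = 42.52°

Step 11: From PT = 10.51, PV = 2, TV = 9, by the inverse law of cosines:
  cos(∠TPV) = (PT² + PV² - TV²) / (2·PT·PV)
  ∠TPV = 37.27°

Step 12: From PT = 10.51, PZ = 7, TZ = 5, by the inverse law of cosines:
  cos(∠TPZ) = (PT² + PZ² - TZ²) / (2·PT·PZ)
  ∠TPZ = 23.96°

Step 13: From BP = 4.5, BV = 5.77, PV = 2, by the inverse law of cosines:
  cos(∠PBV) = (BP² + BV² - PV²) / (2·BP·BV)
  ∠PBV = 17.48°

Step 14: From AT = 6.16, AV = 12, TV = 9, by the inverse law of cosines:
  cos(∠TAV) = (AT² + AV² - TV²) / (2·AT·AV)
  ∠TAV = 46.94°

Step 15: From ZP = 7, ZT = 5, PT = 10.51, by the inverse law of cosines:
  cos(∠PZT) = (ZP² + ZT² - PT²) / (2·ZP·ZT)
  ∠PZT = 121.39°

Step 16: From ZT = 5, ZU = 5·√10, TU = 15, by the inverse law of cosines:
  cos(∠TZU) = (ZT² + ZU² - TU²) / (2·ZT·ZU)
  ∠TZU = 71.57°

Step 17: From UT = 15, UZ = 5·√10, TZ = 5, by the inverse law of cosines:
  cos(∠TUZ) = (UT² + UZ² - TZ²) / (2·UT·UZ)
  ∠TUZ = 18.43°

Step 18: From WA = 10, WV = 2·√61, AV = 12, by the inverse law of cosines:
  cos(∠AWV) = (WA² + WV² - AV²) / (2·WA·WV)
  ∠AWV = 50.19°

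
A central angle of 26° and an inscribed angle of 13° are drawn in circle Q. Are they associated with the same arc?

By the inscribed angle theorem, if both angles subtend the same arc, the inscribed angle must be half the central angle.
Half of 26° = 13°, which equals the given inscribed angle of 13°.
Therefore, yes, they correspond to the same arc.

Yes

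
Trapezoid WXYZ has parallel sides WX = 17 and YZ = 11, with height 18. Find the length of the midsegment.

The midsegment (median) of a trapezoid connects the midpoints of the non-parallel sides.
Its length is the average of the two bases: (17 + 11) / 2 = 14.

14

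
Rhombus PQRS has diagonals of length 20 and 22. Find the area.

The diagonals of a rhombus divide it into four right triangles.
Each triangle has legs 20/ 2 = 10 and 22/2 = 11, so each has area (1/2)*10*11 = 55.
Four such triangles give total area = (d1 * d2) / 2 = 220.

220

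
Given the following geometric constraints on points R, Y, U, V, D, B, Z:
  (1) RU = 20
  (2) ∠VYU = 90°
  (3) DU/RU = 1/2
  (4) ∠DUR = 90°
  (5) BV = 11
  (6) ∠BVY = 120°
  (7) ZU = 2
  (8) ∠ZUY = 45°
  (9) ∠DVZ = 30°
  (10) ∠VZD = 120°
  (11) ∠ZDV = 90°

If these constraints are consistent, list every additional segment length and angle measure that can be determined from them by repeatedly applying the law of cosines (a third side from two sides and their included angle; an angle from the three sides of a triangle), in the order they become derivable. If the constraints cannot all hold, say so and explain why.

These constraints are not satisfiable: (9), (10) and (11) are the three interior angles of triangle DVZ, which must sum to 180°, but 30° + 120° + 90° = 240°. No planar figure meets all of them, so nothing further can be derived.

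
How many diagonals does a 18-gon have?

Each of the 18 vertices connects to 15 non-adjacent vertices via diagonals.
Total connections = 18 × 15 = 270, but each diagonal is counted twice.
Number of diagonals = 270 / 2 = 135.

135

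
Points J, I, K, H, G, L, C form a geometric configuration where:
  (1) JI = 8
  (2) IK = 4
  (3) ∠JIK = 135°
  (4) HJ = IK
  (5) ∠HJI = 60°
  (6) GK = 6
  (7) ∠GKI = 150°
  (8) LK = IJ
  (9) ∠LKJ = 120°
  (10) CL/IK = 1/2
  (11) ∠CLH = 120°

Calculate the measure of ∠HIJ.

From the given relations: HJ = IK = 4.
Step 1: By the law of cosines on triangle IJH: IH² = 8² + 4² − 2·8·4·cos(60°) = 48, so IH = 4·√3.
Step 2: By the inverse law of cosines on triangle HIJ: cos(∠HIJ) = ((4·√3)² + 8² − 4²) / (2·4·√3·8) = 96/110.85 = 0.866, so ∠HIJ = 30°.

Therefore, the measure of angle ∠HIJ = 30°.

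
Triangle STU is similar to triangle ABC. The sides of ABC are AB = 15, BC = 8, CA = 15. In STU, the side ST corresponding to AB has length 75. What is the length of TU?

k = 75/15 = 5. TU = 5 * 8 = 40.

40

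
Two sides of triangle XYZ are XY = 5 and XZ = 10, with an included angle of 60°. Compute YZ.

By the law of cosines: YZ^2 = XY^2 + XZ^2 - 2*XY*XZ*cos(X)
YZ^2 = 5^2 + 10^2 - 2*5*10*cos(60°)
YZ^2 = 25 + 100 - 100*(1/2)
YZ^2 = 75
YZ = 5*sqrt(3)

5*sqrt(3)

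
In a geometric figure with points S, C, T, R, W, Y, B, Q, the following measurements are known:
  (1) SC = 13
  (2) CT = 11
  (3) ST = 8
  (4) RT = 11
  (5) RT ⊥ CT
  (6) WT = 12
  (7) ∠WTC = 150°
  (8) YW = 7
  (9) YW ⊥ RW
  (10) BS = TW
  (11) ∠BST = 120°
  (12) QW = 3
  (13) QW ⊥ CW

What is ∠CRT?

Step 1: By the law of cosines on triangle RTC: RC² = 11² + 11² − 2·11·11·cos(90°) = 242, so RC = 11·√2.
Step 2: By the inverse law of cosines on triangle CRT: cos(∠CRT) = ((11·√2)² + 11² − 11²) / (2·11·√2·11) = 242/342.24 = 0.7071, so ∠CRT = 45°.

Therefore, the measure of angle ∠CRT = 45°.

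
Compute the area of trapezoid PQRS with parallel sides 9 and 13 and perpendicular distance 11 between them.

Area of a trapezoid = (base1 + base2) * height / 2
Area = (9 + 13) * 11 / 2
Area = 22 * 11 / 2
Area = 242 / 2
Area = 121

121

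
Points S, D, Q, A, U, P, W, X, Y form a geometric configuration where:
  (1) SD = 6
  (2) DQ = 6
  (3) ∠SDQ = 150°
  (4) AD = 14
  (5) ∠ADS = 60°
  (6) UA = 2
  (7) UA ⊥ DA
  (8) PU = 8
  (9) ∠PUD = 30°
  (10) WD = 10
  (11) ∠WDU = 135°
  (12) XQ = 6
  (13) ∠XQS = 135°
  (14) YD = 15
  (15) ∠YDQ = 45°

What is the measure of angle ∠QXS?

Step 1: By the law of cosines on triangle SDQ: SQ² = 6² + 6² − 2·6·6·cos(150°) = 134.35, so SQ ≈ 11.59.
Step 2: By the law of cosines on triangle XQS: XS² = 6² + 11.59² − 2·6·11.59·cos(135°) = 268.71, so XS ≈ 16.39.
Step 3: By the inverse law of cosines on triangle QXS: cos(∠QXS) = (6² + 16.39² − 11.59²) / (2·6·16.39) = 170.35/196.71 = 0.866, so ∠QXS = 30°.

Therefore, the measure of angle ∠QXS = 30°.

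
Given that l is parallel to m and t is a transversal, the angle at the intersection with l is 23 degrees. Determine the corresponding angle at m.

Corresponding angles formed by parallel lines and a transversal are equal.
The given angle is 23 degrees.
The corresponding angle = 23 degrees.

23 degrees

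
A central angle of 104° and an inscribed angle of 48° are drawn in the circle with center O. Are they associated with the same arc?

By the inscribed angle theorem, the inscribed angle for a central angle of 104° should be 104° / 2 = 52°.
The given inscribed angle is 48°, which does not equal 52°.
Therefore, no, they do not correspond to the same arc.

No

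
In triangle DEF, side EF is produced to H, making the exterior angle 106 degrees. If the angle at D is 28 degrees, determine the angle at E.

By the exterior angle theorem: exterior angle = sum of remote interior angles.
106 = 28 + angle E
angle E = 106 - 28 = 78 degrees

78 degrees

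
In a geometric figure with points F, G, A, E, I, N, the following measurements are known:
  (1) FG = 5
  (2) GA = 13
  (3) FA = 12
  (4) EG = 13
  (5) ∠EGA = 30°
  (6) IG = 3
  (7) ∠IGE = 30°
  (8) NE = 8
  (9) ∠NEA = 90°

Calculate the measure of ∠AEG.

Step 1: By the law of cosines on triangle EGA: EA² = 13² + 13² − 2·13·13·cos(30°) = 45.28, so EA ≈ 6.73.
Step 2: By the inverse law of cosines on triangle AEG: cos(∠AEG) = (6.73² + 13² − 13²) / (2·6.73·13) = 45.28/174.96 = 0.2588, so ∠AEG = 75°.

Therefore, the measure of angle ∠AEG = 75°.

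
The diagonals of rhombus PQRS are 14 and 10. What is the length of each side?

In a rhombus, the diagonals bisect each other perpendicularly, creating four congruent right triangles.
Each triangle has legs 7 (half of 14) and 5 (half of 10).
The hypotenuse of each right triangle is a side of the rhombus:
side = sqrt(7^2 + 5^2) = sqrt(74)

sqrt(74)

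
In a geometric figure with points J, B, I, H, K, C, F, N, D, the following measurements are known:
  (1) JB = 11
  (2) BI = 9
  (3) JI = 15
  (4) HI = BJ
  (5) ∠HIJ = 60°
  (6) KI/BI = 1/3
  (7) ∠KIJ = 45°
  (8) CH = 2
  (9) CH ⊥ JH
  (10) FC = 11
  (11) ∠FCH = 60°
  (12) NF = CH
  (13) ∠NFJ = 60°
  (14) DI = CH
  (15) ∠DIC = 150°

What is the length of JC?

From the given relations: HI = BJ = 11.
Step 1: By the law of cosines on triangle JIH: JH² = 15² + 11² − 2·15·11·cos(60°) = 181, so JH = √181.
Step 2: By the law of cosines on triangle JHC: JC² = √181² + 2² − 2·√181·2·cos(90°) = 185, so JC = √185.

Therefore, the length of JC = √185.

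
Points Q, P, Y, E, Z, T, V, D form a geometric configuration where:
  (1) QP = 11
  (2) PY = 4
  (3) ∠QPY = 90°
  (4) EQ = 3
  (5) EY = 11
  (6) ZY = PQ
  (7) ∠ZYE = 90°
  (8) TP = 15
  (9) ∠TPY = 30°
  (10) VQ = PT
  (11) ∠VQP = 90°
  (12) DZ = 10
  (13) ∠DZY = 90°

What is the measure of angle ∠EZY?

From the given relations: ZY = PQ = 11.
Step 1: By the law of cosines on triangle ZYE: ZE² = 11² + 11² − 2·11·11·cos(90°) = 242, so ZE = 11·√2.
Step 2: By the inverse law of cosines on triangle EZY: cos(∠EZY) = ((11·√2)² + 11² − 11²) / (2·11·√2·11) = 242/342.24 = 0.7071, so ∠EZY = 45°.

Therefore, the measure of angle ∠EZY = 45°.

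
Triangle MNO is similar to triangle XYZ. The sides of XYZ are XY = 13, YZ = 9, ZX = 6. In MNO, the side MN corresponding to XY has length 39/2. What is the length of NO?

Similar triangles have proportional sides. Setting up the proportion:
MN / XY = NO / YZ
39/2 / 13 = NO / 9
NO = 9 * 39/2 / 13 = 27/2.

27/2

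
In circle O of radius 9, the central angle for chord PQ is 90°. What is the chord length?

Chord = 2(9) sin(45°) = 9*sqrt(2)

9*sqrt(2)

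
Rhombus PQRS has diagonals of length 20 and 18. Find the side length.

The diagonals of a rhombus bisect each other at right angles.
Half-diagonals: 20/2 = 10 and 18/2 = 9
side = sqrt(10^2 + 9^2)
side = sqrt(100 + 81)
side = sqrt(181)

sqrt(181)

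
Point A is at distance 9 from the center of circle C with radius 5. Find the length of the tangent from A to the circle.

tangent = √(d² - r²) = √(9² - 5²) = √(81 - 25) = √56 = 2*sqrt(14)

2*sqrt(14)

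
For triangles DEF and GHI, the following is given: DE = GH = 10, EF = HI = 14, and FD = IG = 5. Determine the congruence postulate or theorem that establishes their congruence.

The given information provides:
DE = GH = 10, EF = HI = 14, and FD = IG = 5
This matches the SSS congruence theorem.
All three pairs of corresponding sides are equal (Side-Side-Side).

SSS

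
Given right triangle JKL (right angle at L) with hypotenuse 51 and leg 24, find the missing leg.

By the Pythagorean theorem: KL^2 = JK^2 - JL^2
KL^2 = 51^2 - 24^2 = 2601 - 576 = 2025
KL = sqrt(2025) = 45

45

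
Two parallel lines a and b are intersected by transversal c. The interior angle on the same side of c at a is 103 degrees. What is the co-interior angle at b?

Co-interior (same-side interior) angles are between the parallel lines on the same side of the transversal.
Unlike corresponding or alternate interior angles, they are supplementary rather than equal.
So the angle = 180 - 103 = 77 degrees.

77 degrees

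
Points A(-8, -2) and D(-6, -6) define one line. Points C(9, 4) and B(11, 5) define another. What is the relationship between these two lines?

Slope of line 1: m1 = (-6 - -2)/(-6 - -8) = -4/2 = -2
Slope of line 2: m2 = (5 - 4)/(11 - 9) = 1/2 = 1/2
m1 * m2 = -1, so perpendicular.

Perpendicular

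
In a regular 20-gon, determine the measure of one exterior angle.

Each exterior angle of a regular n-gon is 360 / n.
For n = 20: 360 / 20 = 18 degrees.

18 degrees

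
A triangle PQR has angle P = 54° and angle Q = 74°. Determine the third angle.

The interior angles sum to 180°: angle R = 180 - 54 - 74 = 52°.
The triangle is acute (angles 54°, 74°, 52°).

52 degrees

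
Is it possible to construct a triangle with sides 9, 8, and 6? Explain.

Sort the sides: 6, 8, 9.
It suffices to check that the sum of the two smallest exceeds the largest:
6 + 8 = 14 > 9. ✓
Yes, a valid triangle can be formed.

Yes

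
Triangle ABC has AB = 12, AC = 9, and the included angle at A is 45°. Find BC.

When two sides and the included angle are known, the law of cosines gives the third side.
c^2 = a^2 + b^2 - 2ab cos(C) generalizes the Pythagorean theorem to non-right triangles.
Here: BC^2 = 144 + 81 - 216*(sqrt(2)/2) = 225 - 108*sqrt(2)
BC = 3*sqrt(25 - 12*sqrt(2))

3*sqrt(25 - 12*sqrt(2))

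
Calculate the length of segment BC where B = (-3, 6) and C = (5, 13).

d = sqrt((5 - -3)^2 + (13 - 6)^2)
d = sqrt(8^2 + 7^2)
d = sqrt(64 + 49)
d = sqrt(113)

sqrt(113)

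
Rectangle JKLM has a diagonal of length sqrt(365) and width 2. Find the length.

The diagonal of a rectangle forms a right triangle with the two sides.
Rearranging the Pythagorean theorem: missing side = sqrt(d^2 - known^2).
= sqrt(365 - 4) = sqrt(361) = 19.

19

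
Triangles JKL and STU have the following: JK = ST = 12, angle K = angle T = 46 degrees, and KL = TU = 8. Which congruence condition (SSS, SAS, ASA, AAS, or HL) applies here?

The given information provides:
JK = ST = 12, angle K = angle T = 46 degrees, and KL = TU = 8
This matches the SAS congruence theorem.
Two pairs of corresponding sides and the included angle are equal (Side-Angle-Side).

SAS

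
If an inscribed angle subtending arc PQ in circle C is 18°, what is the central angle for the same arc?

By the inscribed angle theorem, the central angle is twice the inscribed angle.
Central angle = 2 × 18° = 36°

36°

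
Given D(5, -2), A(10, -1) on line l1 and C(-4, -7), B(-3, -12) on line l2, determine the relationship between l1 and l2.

Slope of line 1: m1 = (-1 - -2)/(10 - 5) = 1/5 = 1/5
Slope of line 2: m2 = (-12 - -7)/(-3 - -4) = -5/1 = -5
m1 * m2 = -1, so perpendicular.

Perpendicular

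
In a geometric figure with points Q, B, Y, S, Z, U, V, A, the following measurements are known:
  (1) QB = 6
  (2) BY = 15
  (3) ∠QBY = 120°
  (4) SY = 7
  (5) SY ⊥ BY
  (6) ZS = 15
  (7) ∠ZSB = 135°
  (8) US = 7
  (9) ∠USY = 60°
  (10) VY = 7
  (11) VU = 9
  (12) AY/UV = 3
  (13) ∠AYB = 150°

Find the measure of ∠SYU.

Step 1: By the law of cosines on triangle YSU: YU² = 7² + 7² − 2·7·7·cos(60°) = 49, so YU = 7.
Step 2: By the inverse law of cosines on triangle SYU: cos(∠SYU) = (7² + 7² − 7²) / (2·7·7) = 49/98 = 0.5, so ∠SYU = 60°.

Therefore, the measure of angle ∠SYU = 60°.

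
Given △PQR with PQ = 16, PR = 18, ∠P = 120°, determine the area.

When two sides and the included angle are known, the area formula is (1/2)ab sin(C).
The height from one side to the opposite vertex is 18 sin(120°) = 9*sqrt(3).
Area = (1/2) * 16 * 9*sqrt(3) = 72*sqrt(3).

72*sqrt(3)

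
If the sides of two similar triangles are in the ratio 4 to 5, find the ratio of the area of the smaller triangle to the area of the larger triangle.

The ratio of areas of similar triangles equals the square of the side ratio.
Side ratio = 4:5
Area ratio = (4/5)^2 = 16/25 = 16:25

16:25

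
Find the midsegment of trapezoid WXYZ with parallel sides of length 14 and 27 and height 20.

The midsegment of a trapezoid = (base1 + base2) / 2
midsegment = (14 + 27) / 2
midsegment = 41 / 2
midsegment = 41/2

41/2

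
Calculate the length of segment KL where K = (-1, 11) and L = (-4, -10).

The horizontal distance is |-4 - -1| = 3 and the vertical distance is |-10 - 11| = 21.
By the Pythagorean theorem, d = sqrt(3^2 + 21^2) = sqrt(450) = 15*sqrt(2).

15*sqrt(2)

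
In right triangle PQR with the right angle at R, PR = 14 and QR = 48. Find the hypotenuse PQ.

By the Pythagorean theorem: PQ^2 = PR^2 + QR^2
PQ^2 = 14^2 + 48^2 = 196 + 2304 = 2500
PQ = sqrt(2500) = 50

50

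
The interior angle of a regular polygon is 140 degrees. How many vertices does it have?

Each interior angle of a regular n-gon is (n - 2) * 180 / n.
Setting this equal to 140:
(n - 2) * 180 / n = 140
Each exterior angle = 180 - 140 = 40 degrees.
Since exterior angles sum to 360: n = 360 / 40 = 9.

9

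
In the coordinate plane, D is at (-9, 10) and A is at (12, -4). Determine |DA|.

The horizontal distance is |12 - -9| = 21 and the vertical distance is |-4 - 10| = 14.
By the Pythagorean theorem, d = sqrt(21^2 + 14^2) = sqrt(637) = 7*sqrt(13).

7*sqrt(13)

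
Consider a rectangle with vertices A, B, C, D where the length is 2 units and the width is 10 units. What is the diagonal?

d = sqrt(2^2 + 10^2) = sqrt(104) = 2*sqrt(26)

2*sqrt(26)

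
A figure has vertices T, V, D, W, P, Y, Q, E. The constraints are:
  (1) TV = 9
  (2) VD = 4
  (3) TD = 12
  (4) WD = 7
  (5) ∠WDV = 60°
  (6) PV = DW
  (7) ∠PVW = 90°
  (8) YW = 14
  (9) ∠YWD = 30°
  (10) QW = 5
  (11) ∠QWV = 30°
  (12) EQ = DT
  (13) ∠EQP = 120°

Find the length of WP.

From the given relations: PV = DW = 7.
Step 1: By the law of cosines on triangle VDW: VW² = 4² + 7² − 2·4·7·cos(60°) = 37, so VW = √37.
Step 2: By the law of cosines on triangle WVP: WP² = √37² + 7² − 2·√37·7·cos(90°) = 86, so WP = √86.

Therefore, the length of WP = √86.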